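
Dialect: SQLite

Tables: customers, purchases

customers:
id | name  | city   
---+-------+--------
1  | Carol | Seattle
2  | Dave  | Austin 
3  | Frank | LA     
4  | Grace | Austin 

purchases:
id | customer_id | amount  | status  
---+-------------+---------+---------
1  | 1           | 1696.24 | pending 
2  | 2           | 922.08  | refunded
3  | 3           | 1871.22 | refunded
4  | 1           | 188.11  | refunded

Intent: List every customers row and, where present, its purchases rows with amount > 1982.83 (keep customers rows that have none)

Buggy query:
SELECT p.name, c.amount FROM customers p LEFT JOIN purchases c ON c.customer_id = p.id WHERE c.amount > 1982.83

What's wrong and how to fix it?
Bug: Filtering c.amount in WHERE discards the NULL rows produced by LEFT JOIN, turning it into an inner join

Fix: Put 'c.amount > 1982.83' in the JOIN's ON clause instead of WHERE

Corrected query:
SELECT p.name, c.amount FROM customers p LEFT JOIN purchases c ON c.customer_id = p.id AND c.amount > 1982.83

Result:
name  | amount
------+-------
Carol | NULL  
Dave  | NULL  
Frank | NULL  
Grace | NULL  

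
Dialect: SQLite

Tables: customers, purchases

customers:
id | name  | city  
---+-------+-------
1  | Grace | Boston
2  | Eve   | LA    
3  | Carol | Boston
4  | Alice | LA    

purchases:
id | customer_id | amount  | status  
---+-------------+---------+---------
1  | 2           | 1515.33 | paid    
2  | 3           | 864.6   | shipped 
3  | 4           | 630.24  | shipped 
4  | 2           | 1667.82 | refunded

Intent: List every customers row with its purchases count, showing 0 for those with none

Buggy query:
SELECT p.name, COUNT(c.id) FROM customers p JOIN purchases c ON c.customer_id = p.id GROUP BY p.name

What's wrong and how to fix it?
Bug: An inner join excludes parents with zero children

Fix: Use LEFT JOIN so parents without children still appear (COUNT(c.id) gives 0)

Corrected query:
SELECT p.name, COUNT(c.id) FROM customers p LEFT JOIN purchases c ON c.customer_id = p.id GROUP BY p.name

Result:
name  | COUNT(c.id)
------+------------
Alice | 1          
Carol | 1          
Eve   | 2          
Grace | 0          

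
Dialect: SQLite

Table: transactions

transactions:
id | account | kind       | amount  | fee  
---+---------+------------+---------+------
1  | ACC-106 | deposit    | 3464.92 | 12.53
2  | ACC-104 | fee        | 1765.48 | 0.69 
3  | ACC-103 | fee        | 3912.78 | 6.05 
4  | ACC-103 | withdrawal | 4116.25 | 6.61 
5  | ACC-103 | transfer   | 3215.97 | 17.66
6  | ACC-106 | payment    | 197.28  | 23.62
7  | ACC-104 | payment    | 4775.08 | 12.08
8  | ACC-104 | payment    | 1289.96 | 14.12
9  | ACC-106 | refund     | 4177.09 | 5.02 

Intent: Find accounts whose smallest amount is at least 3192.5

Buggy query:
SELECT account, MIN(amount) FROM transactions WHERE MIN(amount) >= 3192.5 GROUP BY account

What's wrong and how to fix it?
Bug: MIN() in WHERE is a misuse of aggregate

Fix: Replace WHERE with HAVING after the GROUP BY

Corrected query:
SELECT account, MIN(amount) FROM transactions GROUP BY account HAVING MIN(amount) >= 3192.5

Result:
account | MIN(amount)
--------+------------
ACC-103 | 3215.97    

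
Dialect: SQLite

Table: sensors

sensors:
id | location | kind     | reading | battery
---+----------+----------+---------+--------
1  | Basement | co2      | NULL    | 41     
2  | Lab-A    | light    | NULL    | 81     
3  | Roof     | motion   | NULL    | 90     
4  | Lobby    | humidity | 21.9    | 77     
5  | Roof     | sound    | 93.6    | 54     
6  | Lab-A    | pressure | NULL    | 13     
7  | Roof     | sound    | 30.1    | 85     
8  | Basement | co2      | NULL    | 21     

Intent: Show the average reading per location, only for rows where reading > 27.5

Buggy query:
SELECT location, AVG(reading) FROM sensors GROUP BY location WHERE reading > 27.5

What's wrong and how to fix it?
Bug: Row-level WHERE must come before GROUP BY in the clause order

Fix: Place WHERE between FROM and GROUP BY

Corrected query:
SELECT location, AVG(reading) FROM sensors WHERE reading > 27.5 GROUP BY location

Result:
location | AVG(reading)
---------+-------------
Roof     | 61.85       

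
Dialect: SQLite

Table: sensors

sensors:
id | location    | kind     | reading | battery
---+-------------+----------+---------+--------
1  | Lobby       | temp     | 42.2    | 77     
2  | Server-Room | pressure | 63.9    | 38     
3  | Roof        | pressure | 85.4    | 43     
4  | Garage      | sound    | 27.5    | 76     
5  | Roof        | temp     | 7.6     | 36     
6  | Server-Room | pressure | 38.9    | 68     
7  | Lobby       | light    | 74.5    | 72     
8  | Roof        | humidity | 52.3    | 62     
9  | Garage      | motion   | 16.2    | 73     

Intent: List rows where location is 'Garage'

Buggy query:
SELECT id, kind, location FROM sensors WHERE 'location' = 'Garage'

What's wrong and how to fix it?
Bug: Single quotes denote string literals in SQL; the column name is being compared as a constant string

Fix: Reference the column as location without single quotes

Corrected query:
SELECT id, kind, location FROM sensors WHERE location = 'Garage'

Result:
id | kind   | location
---+--------+---------
4  | sound  | Garage  
9  | motion | Garage  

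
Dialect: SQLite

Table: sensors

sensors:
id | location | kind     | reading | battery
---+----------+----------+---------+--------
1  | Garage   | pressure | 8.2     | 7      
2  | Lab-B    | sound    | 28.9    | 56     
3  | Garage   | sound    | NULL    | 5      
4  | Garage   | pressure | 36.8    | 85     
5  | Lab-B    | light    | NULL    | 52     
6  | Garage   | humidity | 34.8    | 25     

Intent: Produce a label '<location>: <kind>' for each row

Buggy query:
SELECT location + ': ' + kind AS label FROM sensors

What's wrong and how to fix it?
Bug: SQLite uses || for string concatenation; + coerces text to numbers (yielding 0)

Fix: Use the || operator for string concatenation

Corrected query:
SELECT location || ': ' || kind AS label FROM sensors

Result:
label           
----------------
Garage: pressure
Lab-B: sound    
Garage: sound   
Garage: pressure
Lab-B: light    
Garage: humidity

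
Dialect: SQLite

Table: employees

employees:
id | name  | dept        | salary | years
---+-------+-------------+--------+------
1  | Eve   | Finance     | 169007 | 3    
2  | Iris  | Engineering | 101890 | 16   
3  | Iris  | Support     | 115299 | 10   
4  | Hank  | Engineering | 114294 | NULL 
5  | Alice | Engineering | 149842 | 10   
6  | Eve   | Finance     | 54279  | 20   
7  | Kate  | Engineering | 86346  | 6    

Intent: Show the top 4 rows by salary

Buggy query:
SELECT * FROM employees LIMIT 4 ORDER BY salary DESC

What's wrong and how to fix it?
Bug: ORDER BY cannot follow LIMIT; LIMIT is the final clause

Fix: Sort with ORDER BY, then apply LIMIT

Corrected query:
SELECT * FROM employees ORDER BY salary DESC LIMIT 4

Result:
id | name  | dept        | salary | years
---+-------+-------------+--------+------
1  | Eve   | Finance     | 169007 | 3    
5  | Alice | Engineering | 149842 | 10   
3  | Iris  | Support     | 115299 | 10   
4  | Hank  | Engineering | 114294 | NULL 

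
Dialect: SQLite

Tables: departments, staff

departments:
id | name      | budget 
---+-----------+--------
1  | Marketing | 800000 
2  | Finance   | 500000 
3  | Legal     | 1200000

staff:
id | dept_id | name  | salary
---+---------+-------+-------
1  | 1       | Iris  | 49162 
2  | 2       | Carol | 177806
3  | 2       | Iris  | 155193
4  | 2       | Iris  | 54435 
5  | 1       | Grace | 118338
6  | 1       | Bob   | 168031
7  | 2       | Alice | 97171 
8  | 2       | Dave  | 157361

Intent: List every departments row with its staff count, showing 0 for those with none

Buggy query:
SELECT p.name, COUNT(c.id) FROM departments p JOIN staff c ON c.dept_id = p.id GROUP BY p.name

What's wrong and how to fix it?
Bug: INNER JOIN drops departments rows that have no matching staff rows

Fix: Switch to LEFT JOIN to retain unmatched parent rows

Corrected query:
SELECT p.name, COUNT(c.id) FROM departments p LEFT JOIN staff c ON c.dept_id = p.id GROUP BY p.name

Result:
name      | COUNT(c.id)
----------+------------
Finance   | 5          
Legal     | 0          
Marketing | 3          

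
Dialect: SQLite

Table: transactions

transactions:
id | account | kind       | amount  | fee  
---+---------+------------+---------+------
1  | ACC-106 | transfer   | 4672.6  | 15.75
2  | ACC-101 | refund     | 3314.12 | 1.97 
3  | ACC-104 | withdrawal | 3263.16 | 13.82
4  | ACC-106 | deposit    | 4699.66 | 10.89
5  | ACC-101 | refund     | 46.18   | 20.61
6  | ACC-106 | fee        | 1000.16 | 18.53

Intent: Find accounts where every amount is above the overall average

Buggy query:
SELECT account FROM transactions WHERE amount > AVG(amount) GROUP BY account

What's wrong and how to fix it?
Bug: AVG() is an aggregate; it can't sit directly in WHERE

Fix: Use a subquery for AVG and a HAVING MIN(...) filter so the condition holds for every row in the group

Corrected query:
SELECT account FROM transactions GROUP BY account HAVING MIN(amount) > (SELECT AVG(amount) FROM transactions)

Result:
account
-------
ACC-104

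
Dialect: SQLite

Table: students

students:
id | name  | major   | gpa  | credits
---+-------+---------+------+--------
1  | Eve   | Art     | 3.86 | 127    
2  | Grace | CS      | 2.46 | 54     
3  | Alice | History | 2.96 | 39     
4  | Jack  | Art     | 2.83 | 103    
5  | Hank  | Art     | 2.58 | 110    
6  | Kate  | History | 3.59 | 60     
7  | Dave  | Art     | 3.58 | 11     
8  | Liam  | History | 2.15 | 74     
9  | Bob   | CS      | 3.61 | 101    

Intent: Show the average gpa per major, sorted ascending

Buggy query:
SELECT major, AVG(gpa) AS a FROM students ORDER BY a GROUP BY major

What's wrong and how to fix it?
Bug: ORDER BY appears before GROUP BY; SQL clause order requires GROUP BY first

Fix: Move ORDER BY to the end, after GROUP BY

Corrected query:
SELECT major, AVG(gpa) AS a FROM students GROUP BY major ORDER BY a

Result:
major   | a     
--------+-------
History | 2.9   
CS      | 3.035 
Art     | 3.2125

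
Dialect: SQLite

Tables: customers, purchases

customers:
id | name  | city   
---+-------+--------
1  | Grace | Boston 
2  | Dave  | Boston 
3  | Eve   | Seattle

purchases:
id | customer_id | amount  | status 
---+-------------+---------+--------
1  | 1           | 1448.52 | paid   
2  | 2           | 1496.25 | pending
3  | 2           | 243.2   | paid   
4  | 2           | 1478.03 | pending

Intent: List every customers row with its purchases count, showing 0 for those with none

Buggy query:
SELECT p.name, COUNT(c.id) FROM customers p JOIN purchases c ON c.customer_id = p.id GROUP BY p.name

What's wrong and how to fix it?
Bug: An inner join excludes parents with zero children

Fix: Switch to LEFT JOIN to retain unmatched parent rows

Corrected query:
SELECT p.name, COUNT(c.id) FROM customers p LEFT JOIN purchases c ON c.customer_id = p.id GROUP BY p.name

Result:
name  | COUNT(c.id)
------+------------
Dave  | 3          
Eve   | 0          
Grace | 1          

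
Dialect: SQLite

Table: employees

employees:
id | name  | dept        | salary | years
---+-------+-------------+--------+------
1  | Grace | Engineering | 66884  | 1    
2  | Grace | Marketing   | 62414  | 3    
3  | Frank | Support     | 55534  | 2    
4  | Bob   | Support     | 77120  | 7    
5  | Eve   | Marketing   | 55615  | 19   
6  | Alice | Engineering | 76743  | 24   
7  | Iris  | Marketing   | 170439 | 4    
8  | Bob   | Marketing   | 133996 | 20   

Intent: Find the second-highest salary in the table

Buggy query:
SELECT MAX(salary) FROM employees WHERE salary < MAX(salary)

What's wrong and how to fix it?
Bug: The inner MAX is an aggregate inside WHERE, which is not allowed

Fix: Compute the overall MAX in a subquery, then take MAX of rows below it

Corrected query:
SELECT MAX(salary) FROM employees WHERE salary < (SELECT MAX(salary) FROM employees)

Result:
MAX(salary)
-----------
133996     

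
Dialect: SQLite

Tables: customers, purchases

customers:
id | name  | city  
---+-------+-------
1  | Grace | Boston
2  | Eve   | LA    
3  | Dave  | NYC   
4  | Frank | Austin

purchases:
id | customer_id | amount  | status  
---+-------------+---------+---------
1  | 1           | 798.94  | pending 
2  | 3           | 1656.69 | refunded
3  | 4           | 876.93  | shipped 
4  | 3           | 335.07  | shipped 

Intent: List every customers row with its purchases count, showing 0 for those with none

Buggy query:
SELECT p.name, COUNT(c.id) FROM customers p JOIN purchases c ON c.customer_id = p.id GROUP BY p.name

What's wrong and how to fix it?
Bug: INNER JOIN drops customers rows that have no matching purchases rows

Fix: Switch to LEFT JOIN to retain unmatched parent rows

Corrected query:
SELECT p.name, COUNT(c.id) FROM customers p LEFT JOIN purchases c ON c.customer_id = p.id GROUP BY p.name

Result:
name  | COUNT(c.id)
------+------------
Dave  | 2          
Eve   | 0          
Frank | 1          
Grace | 1          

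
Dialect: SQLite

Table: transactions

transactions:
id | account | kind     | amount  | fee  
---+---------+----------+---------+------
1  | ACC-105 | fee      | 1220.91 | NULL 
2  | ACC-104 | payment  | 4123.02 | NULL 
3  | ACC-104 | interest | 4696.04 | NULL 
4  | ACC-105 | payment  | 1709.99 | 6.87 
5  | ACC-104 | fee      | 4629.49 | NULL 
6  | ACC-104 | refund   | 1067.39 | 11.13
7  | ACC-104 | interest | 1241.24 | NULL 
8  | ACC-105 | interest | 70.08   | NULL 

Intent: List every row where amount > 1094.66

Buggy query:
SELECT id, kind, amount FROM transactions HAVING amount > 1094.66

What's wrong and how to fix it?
Bug: HAVING filters the output of aggregation, but this query has no GROUP BY and no aggregate functions, so SQLite rejects it (HAVING clause on a non-aggregate query); the condition here is per row

Fix: Use WHERE for row-level filtering

Corrected query:
SELECT id, kind, amount FROM transactions WHERE amount > 1094.66

Result:
id | kind     | amount 
---+----------+--------
1  | fee      | 1220.91
2  | payment  | 4123.02
3  | interest | 4696.04
4  | payment  | 1709.99
5  | fee      | 4629.49
7  | interest | 1241.24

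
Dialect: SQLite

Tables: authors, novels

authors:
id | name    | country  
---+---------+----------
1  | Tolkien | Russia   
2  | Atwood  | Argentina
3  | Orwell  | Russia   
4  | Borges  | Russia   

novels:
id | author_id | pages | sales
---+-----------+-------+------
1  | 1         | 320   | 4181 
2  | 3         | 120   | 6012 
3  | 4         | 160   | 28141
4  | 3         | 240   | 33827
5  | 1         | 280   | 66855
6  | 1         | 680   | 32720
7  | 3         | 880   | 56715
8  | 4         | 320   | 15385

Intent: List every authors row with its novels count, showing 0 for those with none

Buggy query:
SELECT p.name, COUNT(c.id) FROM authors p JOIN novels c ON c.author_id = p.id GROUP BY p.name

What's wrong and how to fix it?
Bug: An inner join excludes parents with zero children

Fix: Use LEFT JOIN so parents without children still appear (COUNT(c.id) gives 0)

Corrected query:
SELECT p.name, COUNT(c.id) FROM authors p LEFT JOIN novels c ON c.author_id = p.id GROUP BY p.name

Result:
name    | COUNT(c.id)
--------+------------
Atwood  | 0          
Borges  | 2          
Orwell  | 3          
Tolkien | 3          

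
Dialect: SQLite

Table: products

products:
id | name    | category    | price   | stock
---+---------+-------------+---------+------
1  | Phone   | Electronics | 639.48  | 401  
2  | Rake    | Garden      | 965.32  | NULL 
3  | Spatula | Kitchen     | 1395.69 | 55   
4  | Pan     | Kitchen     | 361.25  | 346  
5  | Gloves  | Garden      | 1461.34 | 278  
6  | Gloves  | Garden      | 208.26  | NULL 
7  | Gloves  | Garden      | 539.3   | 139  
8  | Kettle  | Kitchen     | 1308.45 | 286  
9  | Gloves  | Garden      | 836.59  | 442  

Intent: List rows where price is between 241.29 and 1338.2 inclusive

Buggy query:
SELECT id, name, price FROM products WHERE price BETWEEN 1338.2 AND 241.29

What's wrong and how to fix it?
Bug: BETWEEN expects the lower bound first; with 1338.2 AND 241.29 the range is empty

Fix: Swap the bounds so the smaller value comes first

Corrected query:
SELECT id, name, price FROM products WHERE price BETWEEN 241.29 AND 1338.2

Result:
id | name   | price  
---+--------+--------
1  | Phone  | 639.48 
2  | Rake   | 965.32 
4  | Pan    | 361.25 
7  | Gloves | 539.3  
8  | Kettle | 1308.45
9  | Gloves | 836.59 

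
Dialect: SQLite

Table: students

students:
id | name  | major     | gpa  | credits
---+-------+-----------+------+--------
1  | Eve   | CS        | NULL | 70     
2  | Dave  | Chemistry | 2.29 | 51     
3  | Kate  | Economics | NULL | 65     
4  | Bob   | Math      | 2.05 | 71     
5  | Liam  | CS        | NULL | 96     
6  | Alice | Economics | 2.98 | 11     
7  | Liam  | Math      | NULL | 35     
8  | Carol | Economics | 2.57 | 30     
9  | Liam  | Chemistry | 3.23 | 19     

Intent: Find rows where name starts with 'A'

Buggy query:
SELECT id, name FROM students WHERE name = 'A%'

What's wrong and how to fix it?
Bug: '=' compares the literal string including the % character; pattern matching needs LIKE

Fix: Use LIKE for wildcard pattern matching

Corrected query:
SELECT id, name FROM students WHERE name LIKE 'A%'

Result:
id | name 
---+------
6  | Alice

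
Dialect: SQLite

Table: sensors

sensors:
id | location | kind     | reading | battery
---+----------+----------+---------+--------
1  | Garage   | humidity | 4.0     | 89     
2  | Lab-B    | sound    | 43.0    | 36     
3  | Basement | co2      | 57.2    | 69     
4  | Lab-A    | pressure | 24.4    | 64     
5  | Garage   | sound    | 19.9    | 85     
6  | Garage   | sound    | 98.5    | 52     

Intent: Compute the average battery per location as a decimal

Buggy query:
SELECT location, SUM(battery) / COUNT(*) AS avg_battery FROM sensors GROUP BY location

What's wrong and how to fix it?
Bug: SUM(battery) and COUNT(*) are both integers; the division truncates the fractional part

Fix: Cast one side to REAL so the division keeps the fractional part

Corrected query:
SELECT location, SUM(battery) * 1.0 / COUNT(*) AS avg_battery FROM sensors GROUP BY location

Result:
location | avg_battery
---------+------------
Basement | 69         
Garage   | 75.333333  
Lab-A    | 64         
Lab-B    | 36         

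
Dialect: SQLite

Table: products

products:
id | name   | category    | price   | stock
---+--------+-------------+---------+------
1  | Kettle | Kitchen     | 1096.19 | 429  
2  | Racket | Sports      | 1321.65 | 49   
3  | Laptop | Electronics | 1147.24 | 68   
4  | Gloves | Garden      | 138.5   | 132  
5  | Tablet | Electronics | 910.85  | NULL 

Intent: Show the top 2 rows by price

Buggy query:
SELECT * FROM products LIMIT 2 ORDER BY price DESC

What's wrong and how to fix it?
Bug: ORDER BY cannot follow LIMIT; LIMIT is the final clause

Fix: Swap the clauses: ORDER BY first, then LIMIT

Corrected query:
SELECT * FROM products ORDER BY price DESC LIMIT 2

Result:
id | name   | category    | price   | stock
---+--------+-------------+---------+------
2  | Racket | Sports      | 1321.65 | 49   
3  | Laptop | Electronics | 1147.24 | 68   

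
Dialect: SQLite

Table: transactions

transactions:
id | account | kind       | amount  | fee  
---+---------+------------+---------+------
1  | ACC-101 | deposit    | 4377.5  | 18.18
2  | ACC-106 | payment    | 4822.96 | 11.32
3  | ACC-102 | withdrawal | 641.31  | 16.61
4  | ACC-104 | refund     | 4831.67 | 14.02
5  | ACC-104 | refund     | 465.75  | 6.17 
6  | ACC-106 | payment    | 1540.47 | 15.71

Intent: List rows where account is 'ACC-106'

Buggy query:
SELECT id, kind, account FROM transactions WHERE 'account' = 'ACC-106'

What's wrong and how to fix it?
Bug: 'account' in single quotes is a string literal, not the column; the comparison is literal-vs-literal and never true

Fix: Reference the column as account without single quotes

Corrected query:
SELECT id, kind, account FROM transactions WHERE account = 'ACC-106'

Result:
id | kind    | account
---+---------+--------
2  | payment | ACC-106
6  | payment | ACC-106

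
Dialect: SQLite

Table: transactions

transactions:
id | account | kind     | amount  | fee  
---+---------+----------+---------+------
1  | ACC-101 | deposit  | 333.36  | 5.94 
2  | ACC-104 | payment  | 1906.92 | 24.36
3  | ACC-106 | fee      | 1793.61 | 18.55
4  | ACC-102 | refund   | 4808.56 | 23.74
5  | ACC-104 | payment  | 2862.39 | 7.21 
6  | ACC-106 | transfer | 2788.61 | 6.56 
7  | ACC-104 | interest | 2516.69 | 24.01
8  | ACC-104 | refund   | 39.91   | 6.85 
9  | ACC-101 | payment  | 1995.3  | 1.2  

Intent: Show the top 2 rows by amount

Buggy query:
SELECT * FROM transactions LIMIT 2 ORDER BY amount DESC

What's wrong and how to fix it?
Bug: LIMIT must come after ORDER BY

Fix: Swap the clauses: ORDER BY first, then LIMIT

Corrected query:
SELECT * FROM transactions ORDER BY amount DESC LIMIT 2

Result:
id | account | kind    | amount  | fee  
---+---------+---------+---------+------
4  | ACC-102 | refund  | 4808.56 | 23.74
5  | ACC-104 | payment | 2862.39 | 7.21 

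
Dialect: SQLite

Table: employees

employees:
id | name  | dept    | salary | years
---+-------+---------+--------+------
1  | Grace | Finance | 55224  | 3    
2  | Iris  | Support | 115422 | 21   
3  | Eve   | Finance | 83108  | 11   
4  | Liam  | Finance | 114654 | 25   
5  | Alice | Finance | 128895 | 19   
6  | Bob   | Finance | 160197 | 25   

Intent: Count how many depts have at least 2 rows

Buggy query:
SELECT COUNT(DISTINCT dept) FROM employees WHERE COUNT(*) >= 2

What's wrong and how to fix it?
Bug: COUNT(*) cannot appear in WHERE; the per-group count doesn't exist yet

Fix: Group first with HAVING COUNT(*) >= 2, then COUNT the resulting groups

Corrected query:
SELECT COUNT(*) FROM (SELECT dept FROM employees GROUP BY dept HAVING COUNT(*) >= 2)

Result:
COUNT(*)
--------
1       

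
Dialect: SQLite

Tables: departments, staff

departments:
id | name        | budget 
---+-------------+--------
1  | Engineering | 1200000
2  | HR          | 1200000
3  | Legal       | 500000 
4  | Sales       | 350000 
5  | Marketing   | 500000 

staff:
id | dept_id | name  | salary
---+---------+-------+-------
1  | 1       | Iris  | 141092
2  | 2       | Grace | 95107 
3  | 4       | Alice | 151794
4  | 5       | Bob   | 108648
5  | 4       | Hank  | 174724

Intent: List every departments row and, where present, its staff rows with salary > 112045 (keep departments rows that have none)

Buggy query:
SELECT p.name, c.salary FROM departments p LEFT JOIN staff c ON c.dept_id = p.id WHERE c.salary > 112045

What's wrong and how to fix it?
Bug: A WHERE condition on the right-hand table after LEFT JOIN drops unmatched parents

Fix: Move the right-table condition into the ON clause so unmatched parents are kept

Corrected query:
SELECT p.name, c.salary FROM departments p LEFT JOIN staff c ON c.dept_id = p.id AND c.salary > 112045

Result:
name        | salary
------------+-------
Engineering | 141092
HR          | NULL  
Legal       | NULL  
Sales       | 151794
Sales       | 174724
Marketing   | NULL  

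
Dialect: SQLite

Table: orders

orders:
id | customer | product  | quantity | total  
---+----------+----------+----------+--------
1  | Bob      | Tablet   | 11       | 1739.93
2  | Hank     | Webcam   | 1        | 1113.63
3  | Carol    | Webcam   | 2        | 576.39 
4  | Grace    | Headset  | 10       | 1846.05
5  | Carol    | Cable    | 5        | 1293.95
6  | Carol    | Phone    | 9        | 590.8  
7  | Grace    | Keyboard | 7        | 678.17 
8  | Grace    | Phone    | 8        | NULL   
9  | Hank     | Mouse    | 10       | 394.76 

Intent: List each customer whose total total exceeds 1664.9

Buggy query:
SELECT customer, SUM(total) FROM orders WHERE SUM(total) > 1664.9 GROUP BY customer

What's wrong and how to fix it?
Bug: Aggregate functions cannot appear in a WHERE clause

Fix: Move the aggregate condition to a HAVING clause

Corrected query:
SELECT customer, SUM(total) FROM orders GROUP BY customer HAVING SUM(total) > 1664.9

Result:
customer | SUM(total)
---------+-----------
Bob      | 1739.93   
Carol    | 2461.14   
Grace    | 2524.22   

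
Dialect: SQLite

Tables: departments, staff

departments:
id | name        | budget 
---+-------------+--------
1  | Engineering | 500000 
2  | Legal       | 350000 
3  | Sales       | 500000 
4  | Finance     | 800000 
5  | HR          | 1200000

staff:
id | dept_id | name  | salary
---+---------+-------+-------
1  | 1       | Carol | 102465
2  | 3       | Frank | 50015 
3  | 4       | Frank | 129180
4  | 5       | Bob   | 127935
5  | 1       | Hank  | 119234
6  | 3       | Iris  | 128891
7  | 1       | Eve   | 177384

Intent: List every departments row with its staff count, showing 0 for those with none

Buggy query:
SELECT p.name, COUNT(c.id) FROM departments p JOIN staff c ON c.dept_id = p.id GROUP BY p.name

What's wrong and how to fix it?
Bug: INNER JOIN drops departments rows that have no matching staff rows

Fix: Use LEFT JOIN so parents without children still appear (COUNT(c.id) gives 0)

Corrected query:
SELECT p.name, COUNT(c.id) FROM departments p LEFT JOIN staff c ON c.dept_id = p.id GROUP BY p.name

Result:
name        | COUNT(c.id)
------------+------------
Engineering | 3          
Finance     | 1          
HR          | 1          
Legal       | 0          
Sales       | 2          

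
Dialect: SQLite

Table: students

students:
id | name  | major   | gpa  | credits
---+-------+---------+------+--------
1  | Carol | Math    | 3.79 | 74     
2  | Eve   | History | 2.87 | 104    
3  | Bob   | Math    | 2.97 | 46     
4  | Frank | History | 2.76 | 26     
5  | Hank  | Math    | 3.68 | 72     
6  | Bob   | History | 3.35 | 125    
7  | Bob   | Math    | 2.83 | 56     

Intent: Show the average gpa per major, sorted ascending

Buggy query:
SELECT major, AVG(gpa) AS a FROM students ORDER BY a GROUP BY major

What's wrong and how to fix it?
Bug: ORDER BY appears before GROUP BY; SQL clause order requires GROUP BY first

Fix: Reorder: SELECT … FROM … GROUP BY … ORDER BY …

Corrected query:
SELECT major, AVG(gpa) AS a FROM students GROUP BY major ORDER BY a

Result:
major   | a       
--------+---------
History | 2.993333
Math    | 3.3175  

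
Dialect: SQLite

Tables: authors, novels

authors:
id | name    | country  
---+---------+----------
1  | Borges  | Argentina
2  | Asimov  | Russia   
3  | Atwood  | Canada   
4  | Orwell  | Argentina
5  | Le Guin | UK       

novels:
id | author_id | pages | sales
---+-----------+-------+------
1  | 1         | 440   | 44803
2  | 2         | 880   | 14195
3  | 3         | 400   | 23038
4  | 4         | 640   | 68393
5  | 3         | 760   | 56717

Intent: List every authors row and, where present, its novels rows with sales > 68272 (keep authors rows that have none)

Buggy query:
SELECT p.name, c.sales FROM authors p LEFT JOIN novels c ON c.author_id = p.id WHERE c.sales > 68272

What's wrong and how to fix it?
Bug: Filtering c.sales in WHERE discards the NULL rows produced by LEFT JOIN, turning it into an inner join

Fix: Put 'c.sales > 68272' in the JOIN's ON clause instead of WHERE

Corrected query:
SELECT p.name, c.sales FROM authors p LEFT JOIN novels c ON c.author_id = p.id AND c.sales > 68272

Result:
name    | sales
--------+------
Borges  | NULL 
Asimov  | NULL 
Atwood  | NULL 
Orwell  | 68393
Le Guin | NULL 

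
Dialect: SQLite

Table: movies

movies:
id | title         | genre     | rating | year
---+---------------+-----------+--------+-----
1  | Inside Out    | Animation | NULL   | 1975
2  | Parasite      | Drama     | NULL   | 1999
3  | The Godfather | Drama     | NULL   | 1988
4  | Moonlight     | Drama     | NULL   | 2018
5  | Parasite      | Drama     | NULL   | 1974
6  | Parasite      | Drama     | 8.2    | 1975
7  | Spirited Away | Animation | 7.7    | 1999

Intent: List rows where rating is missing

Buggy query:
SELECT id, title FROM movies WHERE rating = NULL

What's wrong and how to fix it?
Bug: '= NULL' is always unknown in SQL three-valued logic, so no rows match

Fix: Use IS NULL to test for NULL

Corrected query:
SELECT id, title FROM movies WHERE rating IS NULL

Result:
id | title        
---+--------------
1  | Inside Out   
2  | Parasite     
3  | The Godfather
4  | Moonlight    
5  | Parasite     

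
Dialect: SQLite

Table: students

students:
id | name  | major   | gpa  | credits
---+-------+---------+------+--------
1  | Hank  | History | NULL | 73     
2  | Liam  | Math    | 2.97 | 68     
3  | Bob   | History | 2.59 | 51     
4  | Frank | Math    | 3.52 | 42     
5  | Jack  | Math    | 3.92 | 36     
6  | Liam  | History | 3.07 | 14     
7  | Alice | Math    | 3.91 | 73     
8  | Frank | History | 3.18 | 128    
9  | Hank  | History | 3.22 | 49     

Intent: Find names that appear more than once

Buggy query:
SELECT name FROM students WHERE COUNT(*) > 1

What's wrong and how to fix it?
Bug: COUNT(*) is an aggregate and cannot be used in WHERE

Fix: GROUP BY name, then filter groups with HAVING COUNT(*) > 1

Corrected query:
SELECT name FROM students GROUP BY name HAVING COUNT(*) > 1

Result:
name 
-----
Frank
Hank 
Liam 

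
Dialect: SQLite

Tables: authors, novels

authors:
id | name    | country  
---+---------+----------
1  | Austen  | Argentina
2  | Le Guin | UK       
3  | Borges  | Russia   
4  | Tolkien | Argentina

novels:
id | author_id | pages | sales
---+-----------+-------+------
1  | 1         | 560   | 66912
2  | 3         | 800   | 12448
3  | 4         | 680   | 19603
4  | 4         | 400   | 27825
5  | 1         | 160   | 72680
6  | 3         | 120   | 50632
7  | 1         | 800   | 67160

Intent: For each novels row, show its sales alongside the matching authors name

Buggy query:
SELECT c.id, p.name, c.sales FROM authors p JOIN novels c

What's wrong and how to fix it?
Bug: JOIN with no ON clause produces a cartesian product; every novels row pairs with every authors row

Fix: Add ON c.author_id = p.id to the JOIN

Corrected query:
SELECT c.id, p.name, c.sales FROM authors p JOIN novels c ON c.author_id = p.id

Result:
id | name    | sales
---+---------+------
1  | Austen  | 66912
2  | Borges  | 12448
3  | Tolkien | 19603
4  | Tolkien | 27825
5  | Austen  | 72680
6  | Borges  | 50632
7  | Austen  | 67160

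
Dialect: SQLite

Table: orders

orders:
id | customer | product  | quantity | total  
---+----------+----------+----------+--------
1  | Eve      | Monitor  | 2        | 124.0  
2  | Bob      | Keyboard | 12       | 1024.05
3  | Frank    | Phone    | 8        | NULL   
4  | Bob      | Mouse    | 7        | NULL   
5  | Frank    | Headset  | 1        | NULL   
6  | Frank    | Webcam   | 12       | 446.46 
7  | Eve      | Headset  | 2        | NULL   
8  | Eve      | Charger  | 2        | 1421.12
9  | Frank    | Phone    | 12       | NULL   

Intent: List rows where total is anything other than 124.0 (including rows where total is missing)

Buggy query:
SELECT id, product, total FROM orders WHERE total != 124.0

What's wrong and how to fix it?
Bug: 'total != 124.0' is unknown when total is NULL, so NULL rows are silently excluded

Fix: Handle NULL separately with IS NULL alongside the inequality

Corrected query:
SELECT id, product, total FROM orders WHERE total != 124.0 OR total IS NULL

Result:
id | product  | total  
---+----------+--------
2  | Keyboard | 1024.05
3  | Phone    | NULL   
4  | Mouse    | NULL   
5  | Headset  | NULL   
6  | Webcam   | 446.46 
7  | Headset  | NULL   
8  | Charger  | 1421.12
9  | Phone    | NULL   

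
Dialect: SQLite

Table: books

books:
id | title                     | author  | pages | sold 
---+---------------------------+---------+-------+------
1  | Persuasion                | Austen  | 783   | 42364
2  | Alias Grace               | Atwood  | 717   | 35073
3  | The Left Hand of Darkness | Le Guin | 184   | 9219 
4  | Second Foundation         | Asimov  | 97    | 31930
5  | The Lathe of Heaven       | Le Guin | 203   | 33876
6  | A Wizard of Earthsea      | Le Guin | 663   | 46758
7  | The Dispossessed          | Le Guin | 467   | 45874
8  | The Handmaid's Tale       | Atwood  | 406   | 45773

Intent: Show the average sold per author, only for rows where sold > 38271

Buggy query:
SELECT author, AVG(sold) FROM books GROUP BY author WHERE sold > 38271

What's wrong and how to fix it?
Bug: WHERE cannot follow GROUP BY

Fix: Place WHERE between FROM and GROUP BY

Corrected query:
SELECT author, AVG(sold) FROM books WHERE sold > 38271 GROUP BY author

Result:
author  | AVG(sold)
--------+----------
Atwood  | 45773    
Austen  | 42364    
Le Guin | 46316    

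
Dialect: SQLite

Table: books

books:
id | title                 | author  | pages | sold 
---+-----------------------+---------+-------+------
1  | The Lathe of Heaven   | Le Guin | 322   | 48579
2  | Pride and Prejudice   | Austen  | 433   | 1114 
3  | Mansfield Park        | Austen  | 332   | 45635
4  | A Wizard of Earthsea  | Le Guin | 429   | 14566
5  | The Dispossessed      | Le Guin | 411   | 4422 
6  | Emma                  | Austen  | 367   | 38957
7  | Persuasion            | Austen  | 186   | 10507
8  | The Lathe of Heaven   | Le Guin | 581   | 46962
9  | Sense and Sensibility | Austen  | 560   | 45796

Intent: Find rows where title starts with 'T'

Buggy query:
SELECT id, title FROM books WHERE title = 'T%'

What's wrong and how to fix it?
Bug: Wildcards only work with LIKE; '=' treats '%' as a literal character

Fix: Use LIKE for wildcard pattern matching

Corrected query:
SELECT id, title FROM books WHERE title LIKE 'T%'

Result:
id | title              
---+--------------------
1  | The Lathe of Heaven
5  | The Dispossessed   
8  | The Lathe of Heaven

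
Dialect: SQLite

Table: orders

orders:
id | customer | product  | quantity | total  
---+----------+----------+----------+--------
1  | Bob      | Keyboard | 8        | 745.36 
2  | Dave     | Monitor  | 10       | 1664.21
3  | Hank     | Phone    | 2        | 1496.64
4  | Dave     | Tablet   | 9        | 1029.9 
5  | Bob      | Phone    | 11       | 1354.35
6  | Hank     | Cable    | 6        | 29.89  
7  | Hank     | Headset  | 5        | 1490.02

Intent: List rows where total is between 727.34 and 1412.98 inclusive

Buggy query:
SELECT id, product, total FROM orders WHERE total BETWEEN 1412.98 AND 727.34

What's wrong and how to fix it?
Bug: The bounds are reversed; BETWEEN a AND b requires a <= b to match anything

Fix: Write BETWEEN 727.34 AND 1412.98

Corrected query:
SELECT id, product, total FROM orders WHERE total BETWEEN 727.34 AND 1412.98

Result:
id | product  | total  
---+----------+--------
1  | Keyboard | 745.36 
4  | Tablet   | 1029.9 
5  | Phone    | 1354.35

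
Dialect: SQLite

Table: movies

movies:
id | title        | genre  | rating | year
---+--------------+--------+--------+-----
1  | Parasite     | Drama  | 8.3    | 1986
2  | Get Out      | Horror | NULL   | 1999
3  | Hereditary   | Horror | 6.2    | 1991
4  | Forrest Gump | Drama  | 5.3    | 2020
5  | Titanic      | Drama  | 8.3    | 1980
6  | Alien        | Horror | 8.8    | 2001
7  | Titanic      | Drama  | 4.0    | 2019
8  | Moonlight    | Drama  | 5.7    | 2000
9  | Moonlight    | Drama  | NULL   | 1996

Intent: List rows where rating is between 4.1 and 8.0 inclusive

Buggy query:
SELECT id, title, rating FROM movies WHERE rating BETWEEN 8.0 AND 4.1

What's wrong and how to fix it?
Bug: The bounds are reversed; BETWEEN a AND b requires a <= b to match anything

Fix: Write BETWEEN 4.1 AND 8.0

Corrected query:
SELECT id, title, rating FROM movies WHERE rating BETWEEN 4.1 AND 8.0

Result:
id | title        | rating
---+--------------+-------
3  | Hereditary   | 6.2   
4  | Forrest Gump | 5.3   
8  | Moonlight    | 5.7   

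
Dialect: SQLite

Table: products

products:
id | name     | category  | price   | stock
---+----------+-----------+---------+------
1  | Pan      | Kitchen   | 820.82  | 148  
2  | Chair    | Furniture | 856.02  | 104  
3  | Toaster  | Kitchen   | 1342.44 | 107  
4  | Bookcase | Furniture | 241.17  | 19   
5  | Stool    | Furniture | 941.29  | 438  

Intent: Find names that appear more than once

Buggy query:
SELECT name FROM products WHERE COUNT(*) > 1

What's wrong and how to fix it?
Bug: WHERE can't reference COUNT(*); aggregates are computed after WHERE

Fix: Group first, then use HAVING for the count condition

Corrected query:
SELECT name FROM products GROUP BY name HAVING COUNT(*) > 1

Result:
(no rows)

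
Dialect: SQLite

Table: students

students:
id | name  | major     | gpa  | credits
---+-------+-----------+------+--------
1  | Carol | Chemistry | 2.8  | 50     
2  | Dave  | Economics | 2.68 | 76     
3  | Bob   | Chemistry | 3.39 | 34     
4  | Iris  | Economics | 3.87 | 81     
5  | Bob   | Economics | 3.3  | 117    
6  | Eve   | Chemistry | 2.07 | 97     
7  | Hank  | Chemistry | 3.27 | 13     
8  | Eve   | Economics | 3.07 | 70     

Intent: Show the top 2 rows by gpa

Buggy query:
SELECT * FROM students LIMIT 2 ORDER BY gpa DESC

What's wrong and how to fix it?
Bug: LIMIT must come after ORDER BY

Fix: Sort with ORDER BY, then apply LIMIT

Corrected query:
SELECT * FROM students ORDER BY gpa DESC LIMIT 2

Result:
id | name | major     | gpa  | credits
---+------+-----------+------+--------
4  | Iris | Economics | 3.87 | 81     
3  | Bob  | Chemistry | 3.39 | 34     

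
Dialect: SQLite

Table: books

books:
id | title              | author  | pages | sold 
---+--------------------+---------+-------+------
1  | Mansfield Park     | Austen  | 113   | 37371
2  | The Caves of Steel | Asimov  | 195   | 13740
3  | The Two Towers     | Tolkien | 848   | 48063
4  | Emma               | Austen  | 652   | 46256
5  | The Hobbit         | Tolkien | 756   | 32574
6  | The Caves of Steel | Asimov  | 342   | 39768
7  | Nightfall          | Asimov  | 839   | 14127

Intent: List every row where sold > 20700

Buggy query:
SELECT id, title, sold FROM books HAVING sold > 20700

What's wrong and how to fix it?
Bug: HAVING filters the output of aggregation, but this query has no GROUP BY and no aggregate functions, so SQLite rejects it (HAVING clause on a non-aggregate query); the condition here is per row

Fix: Use WHERE for row-level filtering

Corrected query:
SELECT id, title, sold FROM books WHERE sold > 20700

Result:
id | title              | sold 
---+--------------------+------
1  | Mansfield Park     | 37371
3  | The Two Towers     | 48063
4  | Emma               | 46256
5  | The Hobbit         | 32574
6  | The Caves of Steel | 39768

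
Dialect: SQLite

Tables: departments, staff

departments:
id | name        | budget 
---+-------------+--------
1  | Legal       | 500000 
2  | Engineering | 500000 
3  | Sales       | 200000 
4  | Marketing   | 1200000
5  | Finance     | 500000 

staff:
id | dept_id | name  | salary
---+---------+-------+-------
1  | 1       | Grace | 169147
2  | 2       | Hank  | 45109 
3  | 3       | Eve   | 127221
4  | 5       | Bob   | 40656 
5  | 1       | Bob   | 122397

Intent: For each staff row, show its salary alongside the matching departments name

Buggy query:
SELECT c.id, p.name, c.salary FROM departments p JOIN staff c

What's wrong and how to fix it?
Bug: Missing join condition: each staff row is matched to all departments rows instead of just its own

Fix: Specify the join condition linking the foreign key to the parent id

Corrected query:
SELECT c.id, p.name, c.salary FROM departments p JOIN staff c ON c.dept_id = p.id

Result:
id | name        | salary
---+-------------+-------
1  | Legal       | 169147
2  | Engineering | 45109 
3  | Sales       | 127221
4  | Finance     | 40656 
5  | Legal       | 122397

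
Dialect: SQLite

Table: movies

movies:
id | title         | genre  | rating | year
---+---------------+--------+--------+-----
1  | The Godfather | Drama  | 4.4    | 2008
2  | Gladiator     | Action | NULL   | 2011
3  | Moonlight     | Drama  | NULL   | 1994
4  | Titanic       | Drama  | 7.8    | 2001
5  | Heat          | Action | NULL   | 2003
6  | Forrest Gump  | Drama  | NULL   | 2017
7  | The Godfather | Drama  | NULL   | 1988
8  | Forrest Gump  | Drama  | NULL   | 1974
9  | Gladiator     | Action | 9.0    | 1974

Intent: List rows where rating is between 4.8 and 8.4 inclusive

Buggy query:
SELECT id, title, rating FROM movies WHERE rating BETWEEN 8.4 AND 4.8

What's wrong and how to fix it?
Bug: BETWEEN expects the lower bound first; with 8.4 AND 4.8 the range is empty

Fix: Write BETWEEN 4.8 AND 8.4

Corrected query:
SELECT id, title, rating FROM movies WHERE rating BETWEEN 4.8 AND 8.4

Result:
id | title   | rating
---+---------+-------
4  | Titanic | 7.8   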